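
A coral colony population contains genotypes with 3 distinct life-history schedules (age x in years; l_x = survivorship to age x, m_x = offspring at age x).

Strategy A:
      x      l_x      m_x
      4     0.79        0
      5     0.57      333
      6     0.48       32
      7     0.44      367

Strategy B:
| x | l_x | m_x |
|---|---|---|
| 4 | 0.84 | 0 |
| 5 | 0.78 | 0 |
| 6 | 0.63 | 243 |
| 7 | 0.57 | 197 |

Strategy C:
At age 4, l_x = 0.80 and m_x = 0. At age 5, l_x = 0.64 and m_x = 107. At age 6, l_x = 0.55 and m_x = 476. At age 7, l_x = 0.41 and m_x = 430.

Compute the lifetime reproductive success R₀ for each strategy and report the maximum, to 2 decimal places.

Strategy A: R₀ = 0.79×0 + 0.57×333 + 0.48×32 + 0.44×367 = 366.6500
Strategy B: R₀ = 0.84×0 + 0.78×0 + 0.63×243 + 0.57×197 = 265.3800
Strategy C: R₀ = 0.80×0 + 0.64×107 + 0.55×476 + 0.41×430 = 506.5800
Highest R₀: strategy C with 506.5800.

506.58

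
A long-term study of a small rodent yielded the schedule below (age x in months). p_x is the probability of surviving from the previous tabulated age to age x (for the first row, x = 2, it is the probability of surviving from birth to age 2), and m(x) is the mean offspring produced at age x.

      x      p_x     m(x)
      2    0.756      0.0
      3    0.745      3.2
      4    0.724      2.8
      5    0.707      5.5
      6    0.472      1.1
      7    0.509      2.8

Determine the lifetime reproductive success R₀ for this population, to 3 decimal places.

Survivorship from birth: l_x = p_2·p_3·…·p_x.
  l_2 = 0.75600
  l_3 = 0.56322
  l_4 = 0.40777
  l_5 = 0.28829
  l_6 = 0.13607
  l_7 = 0.06926
R₀ = Σ l_x m(x):
  age 2: 0.75600 × 0.0 = 0.0000
  age 3: 0.56322 × 3.2 = 1.8023
  age 4: 0.40777 × 2.8 = 1.1418
  age 5: 0.28829 × 5.5 = 1.5856
  age 6: 0.13607 × 1.1 = 0.1497
  age 7: 0.06926 × 2.8 = 0.1939
R₀ = 0.0000 + 1.8023 + 1.1418 + 1.5856 + 0.1497 + 0.1939 = 4.8733

4.873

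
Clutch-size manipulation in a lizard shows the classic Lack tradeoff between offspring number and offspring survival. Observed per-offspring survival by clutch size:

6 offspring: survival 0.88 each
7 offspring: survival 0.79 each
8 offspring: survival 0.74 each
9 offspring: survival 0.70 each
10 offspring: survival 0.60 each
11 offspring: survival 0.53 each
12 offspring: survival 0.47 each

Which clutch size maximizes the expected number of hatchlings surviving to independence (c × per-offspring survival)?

9

Expected hatchlings surviving to independence = c × s(c):
  c=6: 6 × 0.88 = 5.280
  c=7: 7 × 0.79 = 5.530
  c=8: 8 × 0.74 = 5.920
  c=9: 9 × 0.70 = 6.300
  c=10: 10 × 0.60 = 6.000
  c=11: 11 × 0.53 = 5.830
  c=12: 12 × 0.47 = 5.640
Maximum at c = 9 (6.300 hatchlings surviving to independence).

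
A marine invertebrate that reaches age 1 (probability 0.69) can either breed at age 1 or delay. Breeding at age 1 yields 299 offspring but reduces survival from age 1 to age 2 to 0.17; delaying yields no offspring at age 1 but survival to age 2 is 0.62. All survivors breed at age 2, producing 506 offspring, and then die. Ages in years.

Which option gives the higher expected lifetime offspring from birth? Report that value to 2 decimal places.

265.66

breed at age 1: R₀ = 0.69 × (299 + 0.17 × 506) = 0.69 × 385.0200 = 265.6638
delay to age 2: R₀ = 0.69 × (0.62 × 506) = 0.69 × 313.7200 = 216.4668
Higher: breed at age 1 (265.6638).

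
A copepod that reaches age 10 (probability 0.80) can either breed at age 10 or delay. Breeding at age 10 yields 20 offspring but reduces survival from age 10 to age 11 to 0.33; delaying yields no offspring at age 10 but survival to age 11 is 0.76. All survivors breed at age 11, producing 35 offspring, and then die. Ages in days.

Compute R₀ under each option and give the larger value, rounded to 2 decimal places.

25.24

breed at age 10: R₀ = 0.80 × (20 + 0.33 × 35) = 0.80 × 31.5500 = 25.2400
delay to age 11: R₀ = 0.80 × (0.76 × 35) = 0.80 × 26.6000 = 21.2800
Higher: breed at age 10 (25.2400).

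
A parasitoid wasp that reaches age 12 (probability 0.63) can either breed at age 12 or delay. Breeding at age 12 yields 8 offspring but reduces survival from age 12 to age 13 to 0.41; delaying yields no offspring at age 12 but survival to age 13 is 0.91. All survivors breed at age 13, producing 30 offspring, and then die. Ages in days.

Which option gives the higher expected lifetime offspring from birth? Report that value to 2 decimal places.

17.20

breed at age 12: R₀ = 0.63 × (8 + 0.41 × 30) = 0.63 × 20.3000 = 12.7890
delay to age 13: R₀ = 0.63 × (0.91 × 30) = 0.63 × 27.3000 = 17.1990
Higher: delay to age 13 (17.1990).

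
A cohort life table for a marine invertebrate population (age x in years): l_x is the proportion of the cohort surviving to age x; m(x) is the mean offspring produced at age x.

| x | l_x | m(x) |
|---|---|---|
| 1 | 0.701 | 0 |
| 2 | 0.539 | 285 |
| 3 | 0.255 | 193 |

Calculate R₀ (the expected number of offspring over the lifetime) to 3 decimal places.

202.830

R₀ = Σ l_x m(x):
  age 1: 0.701 × 0 = 0.0000
  age 2: 0.539 × 285 = 153.6150
  age 3: 0.255 × 193 = 49.2150
R₀ = 0.0000 + 153.6150 + 49.2150 = 202.8300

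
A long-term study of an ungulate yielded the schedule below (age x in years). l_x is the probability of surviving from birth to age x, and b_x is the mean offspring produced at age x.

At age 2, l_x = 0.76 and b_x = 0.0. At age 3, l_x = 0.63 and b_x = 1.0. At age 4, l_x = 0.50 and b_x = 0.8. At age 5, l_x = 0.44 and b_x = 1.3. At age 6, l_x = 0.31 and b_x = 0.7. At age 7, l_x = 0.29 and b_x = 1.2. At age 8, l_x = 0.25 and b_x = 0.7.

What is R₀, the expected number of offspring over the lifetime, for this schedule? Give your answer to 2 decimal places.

2.34

R₀ = Σ l_x b_x:
  age 2: 0.76 × 0.0 = 0.0000
  age 3: 0.63 × 1.0 = 0.6300
  age 4: 0.50 × 0.8 = 0.4000
  age 5: 0.44 × 1.3 = 0.5720
  age 6: 0.31 × 0.7 = 0.2170
  age 7: 0.29 × 1.2 = 0.3480
  age 8: 0.25 × 0.7 = 0.1750
R₀ = 0.0000 + 0.6300 + 0.4000 + 0.5720 + 0.2170 + 0.3480 + 0.1750 = 2.3420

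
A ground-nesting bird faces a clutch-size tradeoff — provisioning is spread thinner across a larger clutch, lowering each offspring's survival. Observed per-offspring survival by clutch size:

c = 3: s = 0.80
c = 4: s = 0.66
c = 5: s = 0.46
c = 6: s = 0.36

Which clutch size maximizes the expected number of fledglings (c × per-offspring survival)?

4

Expected fledglings = c × s(c):
  c=3: 3 × 0.80 = 2.400
  c=4: 4 × 0.66 = 2.640
  c=5: 5 × 0.46 = 2.300
  c=6: 6 × 0.36 = 2.160
Maximum at c = 4 (2.640 fledglings).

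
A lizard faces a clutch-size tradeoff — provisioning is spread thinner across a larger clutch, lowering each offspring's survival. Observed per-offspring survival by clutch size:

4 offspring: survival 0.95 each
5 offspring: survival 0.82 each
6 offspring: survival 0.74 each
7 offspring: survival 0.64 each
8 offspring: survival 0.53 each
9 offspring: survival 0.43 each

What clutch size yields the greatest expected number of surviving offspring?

Expected surviving offspring = c × s(c):
  c=4: 4 × 0.95 = 3.800
  c=5: 5 × 0.82 = 4.100
  c=6: 6 × 0.74 = 4.440
  c=7: 7 × 0.64 = 4.480
  c=8: 8 × 0.53 = 4.240
  c=9: 9 × 0.43 = 3.870
Maximum at c = 7 (4.480 surviving offspring).

7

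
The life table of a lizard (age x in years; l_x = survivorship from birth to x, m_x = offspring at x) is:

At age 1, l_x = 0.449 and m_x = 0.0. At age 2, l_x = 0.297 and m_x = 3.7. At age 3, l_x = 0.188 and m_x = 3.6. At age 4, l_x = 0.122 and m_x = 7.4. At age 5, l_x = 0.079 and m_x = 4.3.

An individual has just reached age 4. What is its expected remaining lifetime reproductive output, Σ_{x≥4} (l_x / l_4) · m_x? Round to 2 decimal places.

10.18

l_4 = 0.122. Conditional survival from age 4 to x is l_x / l_4.
  x=4: (0.122/0.122) × 7.4 = 7.4000
  x=5: (0.079/0.122) × 4.3 = 2.7844
Sum = 7.4000 + 2.7844 = 10.1844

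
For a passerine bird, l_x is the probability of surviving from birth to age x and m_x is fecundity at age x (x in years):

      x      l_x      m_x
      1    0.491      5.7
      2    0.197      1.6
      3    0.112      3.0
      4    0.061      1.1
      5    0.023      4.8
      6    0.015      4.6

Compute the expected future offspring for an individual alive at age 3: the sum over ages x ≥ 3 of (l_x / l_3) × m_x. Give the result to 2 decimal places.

5.20

l_3 = 0.112. Conditional survival from age 3 to x is l_x / l_3.
  x=3: (0.112/0.112) × 3.0 = 3.0000
  x=4: (0.061/0.112) × 1.1 = 0.5991
  x=5: (0.023/0.112) × 4.8 = 0.9857
  x=6: (0.015/0.112) × 4.6 = 0.6161
Sum = 3.0000 + 0.5991 + 0.9857 + 0.6161 = 5.2009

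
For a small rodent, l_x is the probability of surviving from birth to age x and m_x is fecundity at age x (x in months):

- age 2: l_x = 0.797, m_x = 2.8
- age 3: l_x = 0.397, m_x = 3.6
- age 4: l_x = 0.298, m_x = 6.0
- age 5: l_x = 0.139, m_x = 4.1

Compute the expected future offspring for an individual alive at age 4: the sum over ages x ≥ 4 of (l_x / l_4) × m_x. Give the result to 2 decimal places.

l_4 = 0.298. Conditional survival from age 4 to x is l_x / l_4.
  x=4: (0.298/0.298) × 6.0 = 6.0000
  x=5: (0.139/0.298) × 4.1 = 1.9124
Sum = 6.0000 + 1.9124 = 7.9124

7.91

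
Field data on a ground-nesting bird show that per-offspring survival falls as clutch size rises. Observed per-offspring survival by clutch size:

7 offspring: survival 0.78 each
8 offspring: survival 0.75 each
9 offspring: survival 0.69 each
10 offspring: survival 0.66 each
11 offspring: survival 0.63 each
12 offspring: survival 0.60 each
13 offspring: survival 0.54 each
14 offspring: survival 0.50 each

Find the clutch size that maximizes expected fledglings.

Expected fledglings = c × s(c):
  c=7: 7 × 0.78 = 5.460
  c=8: 8 × 0.75 = 6.000
  c=9: 9 × 0.69 = 6.210
  c=10: 10 × 0.66 = 6.600
  c=11: 11 × 0.63 = 6.930
  c=12: 12 × 0.60 = 7.200
  c=13: 13 × 0.54 = 7.020
  c=14: 14 × 0.50 = 7.000
Maximum at c = 12 (7.200 fledglings).

12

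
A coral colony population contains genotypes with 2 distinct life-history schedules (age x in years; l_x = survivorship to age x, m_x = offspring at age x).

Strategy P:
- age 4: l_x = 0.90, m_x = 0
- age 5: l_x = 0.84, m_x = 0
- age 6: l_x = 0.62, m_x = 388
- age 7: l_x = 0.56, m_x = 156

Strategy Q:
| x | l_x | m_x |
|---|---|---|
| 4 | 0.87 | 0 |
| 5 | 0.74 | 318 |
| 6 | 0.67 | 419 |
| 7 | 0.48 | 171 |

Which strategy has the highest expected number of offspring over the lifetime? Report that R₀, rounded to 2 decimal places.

Strategy P: R₀ = 0.90×0 + 0.84×0 + 0.62×388 + 0.56×156 = 327.9200
Strategy Q: R₀ = 0.87×0 + 0.74×318 + 0.67×419 + 0.48×171 = 598.1300
Highest R₀: strategy Q with 598.1300.

598.13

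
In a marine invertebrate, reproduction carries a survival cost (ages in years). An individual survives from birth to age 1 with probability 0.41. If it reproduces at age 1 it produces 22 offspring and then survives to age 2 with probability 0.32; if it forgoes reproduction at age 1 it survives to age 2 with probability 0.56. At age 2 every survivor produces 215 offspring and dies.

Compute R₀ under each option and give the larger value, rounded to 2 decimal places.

49.36

breed at age 1: R₀ = 0.41 × (22 + 0.32 × 215) = 0.41 × 90.8000 = 37.2280
delay to age 2: R₀ = 0.41 × (0.56 × 215) = 0.41 × 120.4000 = 49.3640
Higher: delay to age 2 (49.3640).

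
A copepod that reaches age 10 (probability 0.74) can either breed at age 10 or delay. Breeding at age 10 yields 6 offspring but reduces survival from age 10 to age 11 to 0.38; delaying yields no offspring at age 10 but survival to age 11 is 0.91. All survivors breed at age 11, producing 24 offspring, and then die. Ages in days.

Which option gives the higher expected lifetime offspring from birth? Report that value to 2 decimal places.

breed at age 10: R₀ = 0.74 × (6 + 0.38 × 24) = 0.74 × 15.1200 = 11.1888
delay to age 11: R₀ = 0.74 × (0.91 × 24) = 0.74 × 21.8400 = 16.1616
Higher: delay to age 11 (16.1616).

16.16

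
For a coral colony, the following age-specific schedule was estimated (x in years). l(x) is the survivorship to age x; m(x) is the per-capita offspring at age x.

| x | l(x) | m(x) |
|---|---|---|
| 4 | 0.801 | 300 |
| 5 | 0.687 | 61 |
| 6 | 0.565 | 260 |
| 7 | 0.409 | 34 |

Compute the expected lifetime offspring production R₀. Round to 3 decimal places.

443.013

R₀ = Σ l(x) m(x):
  age 4: 0.801 × 300 = 240.3000
  age 5: 0.687 × 61 = 41.9070
  age 6: 0.565 × 260 = 146.9000
  age 7: 0.409 × 34 = 13.9060
R₀ = 240.3000 + 41.9070 + 146.9000 + 13.9060 = 443.0130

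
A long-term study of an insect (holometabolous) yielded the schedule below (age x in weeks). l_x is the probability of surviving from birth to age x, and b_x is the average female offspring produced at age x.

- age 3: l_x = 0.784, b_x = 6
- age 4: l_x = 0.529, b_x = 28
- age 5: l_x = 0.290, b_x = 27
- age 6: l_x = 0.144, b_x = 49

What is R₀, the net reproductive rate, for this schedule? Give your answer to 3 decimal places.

R₀ = Σ l_x b_x:
  age 3: 0.784 × 6 = 4.7040
  age 4: 0.529 × 28 = 14.8120
  age 5: 0.290 × 27 = 7.8300
  age 6: 0.144 × 49 = 7.0560
R₀ = 4.7040 + 14.8120 + 7.8300 + 7.0560 = 34.4020

34.402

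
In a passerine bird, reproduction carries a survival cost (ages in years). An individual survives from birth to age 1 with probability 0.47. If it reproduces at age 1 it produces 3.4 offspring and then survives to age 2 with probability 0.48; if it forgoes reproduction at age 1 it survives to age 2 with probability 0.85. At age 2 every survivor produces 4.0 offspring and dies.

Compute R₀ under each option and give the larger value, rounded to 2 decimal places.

2.50

breed at age 1: R₀ = 0.47 × (3.4 + 0.48 × 4.0) = 0.47 × 5.3200 = 2.5004
delay to age 2: R₀ = 0.47 × (0.85 × 4.0) = 0.47 × 3.4000 = 1.5980
Higher: breed at age 1 (2.5004).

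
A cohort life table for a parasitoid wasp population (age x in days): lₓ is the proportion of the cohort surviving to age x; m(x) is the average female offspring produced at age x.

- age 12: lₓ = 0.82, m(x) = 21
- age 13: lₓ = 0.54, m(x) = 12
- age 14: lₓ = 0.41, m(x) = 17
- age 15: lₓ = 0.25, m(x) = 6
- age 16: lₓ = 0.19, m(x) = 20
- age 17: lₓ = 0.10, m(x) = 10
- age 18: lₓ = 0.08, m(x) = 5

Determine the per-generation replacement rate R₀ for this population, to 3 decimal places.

R₀ = Σ lₓ m(x):
  age 12: 0.82 × 21 = 17.2200
  age 13: 0.54 × 12 = 6.4800
  age 14: 0.41 × 17 = 6.9700
  age 15: 0.25 × 6 = 1.5000
  age 16: 0.19 × 20 = 3.8000
  age 17: 0.10 × 10 = 1.0000
  age 18: 0.08 × 5 = 0.4000
R₀ = 17.2200 + 6.4800 + 6.9700 + 1.5000 + 3.8000 + 1.0000 + 0.4000 = 37.3700

37.370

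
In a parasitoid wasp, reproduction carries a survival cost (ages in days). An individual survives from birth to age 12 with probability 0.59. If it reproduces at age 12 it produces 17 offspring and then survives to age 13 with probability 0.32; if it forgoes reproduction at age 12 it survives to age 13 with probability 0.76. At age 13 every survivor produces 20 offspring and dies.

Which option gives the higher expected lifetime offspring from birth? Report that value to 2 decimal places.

breed at age 12: R₀ = 0.59 × (17 + 0.32 × 20) = 0.59 × 23.4000 = 13.8060
delay to age 13: R₀ = 0.59 × (0.76 × 20) = 0.59 × 15.2000 = 8.9680
Higher: breed at age 12 (13.8060).

13.81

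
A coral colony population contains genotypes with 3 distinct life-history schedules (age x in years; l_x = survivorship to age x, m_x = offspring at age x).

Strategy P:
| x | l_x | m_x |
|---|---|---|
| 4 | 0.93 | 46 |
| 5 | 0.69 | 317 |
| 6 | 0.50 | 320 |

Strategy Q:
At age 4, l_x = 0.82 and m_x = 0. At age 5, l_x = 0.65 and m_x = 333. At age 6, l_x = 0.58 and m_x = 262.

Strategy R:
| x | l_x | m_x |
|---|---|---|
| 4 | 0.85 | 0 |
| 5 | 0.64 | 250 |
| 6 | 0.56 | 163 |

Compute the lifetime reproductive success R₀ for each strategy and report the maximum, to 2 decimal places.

421.51

Strategy P: R₀ = 0.93×46 + 0.69×317 + 0.50×320 = 421.5100
Strategy Q: R₀ = 0.82×0 + 0.65×333 + 0.58×262 = 368.4100
Strategy R: R₀ = 0.85×0 + 0.64×250 + 0.56×163 = 251.2800
Highest R₀: strategy P with 421.5100.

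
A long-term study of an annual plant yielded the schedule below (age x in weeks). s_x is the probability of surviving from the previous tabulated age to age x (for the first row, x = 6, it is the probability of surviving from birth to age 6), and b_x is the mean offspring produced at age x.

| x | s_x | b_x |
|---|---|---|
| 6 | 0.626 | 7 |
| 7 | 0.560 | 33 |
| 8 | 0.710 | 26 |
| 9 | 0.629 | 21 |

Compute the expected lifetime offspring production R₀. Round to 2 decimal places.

Survivorship from birth: l_x = s_6·s_7·…·s_x.
  l_6 = 0.62600
  l_7 = 0.35056
  l_8 = 0.24890
  l_9 = 0.15656
R₀ = Σ l_x b_x:
  age 6: 0.62600 × 7 = 4.3820
  age 7: 0.35056 × 33 = 11.5685
  age 8: 0.24890 × 26 = 6.4714
  age 9: 0.15656 × 21 = 3.2878
R₀ = 4.3820 + 11.5685 + 6.4714 + 3.2878 = 25.7096

25.71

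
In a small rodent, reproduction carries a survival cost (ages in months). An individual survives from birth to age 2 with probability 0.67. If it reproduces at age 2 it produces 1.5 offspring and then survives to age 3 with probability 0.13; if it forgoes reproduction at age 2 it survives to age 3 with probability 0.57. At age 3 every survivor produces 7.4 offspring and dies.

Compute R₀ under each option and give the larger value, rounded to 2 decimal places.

2.83

breed at age 2: R₀ = 0.67 × (1.5 + 0.13 × 7.4) = 0.67 × 2.4620 = 1.6495
delay to age 3: R₀ = 0.67 × (0.57 × 7.4) = 0.67 × 4.2180 = 2.8261
Higher: delay to age 3 (2.8261).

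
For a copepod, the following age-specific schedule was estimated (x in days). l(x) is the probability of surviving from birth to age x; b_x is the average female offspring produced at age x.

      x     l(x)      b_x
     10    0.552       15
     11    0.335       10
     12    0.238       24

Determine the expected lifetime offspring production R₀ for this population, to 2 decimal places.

17.34

R₀ = Σ l(x) b_x:
  age 10: 0.552 × 15 = 8.2800
  age 11: 0.335 × 10 = 3.3500
  age 12: 0.238 × 24 = 5.7120
R₀ = 8.2800 + 3.3500 + 5.7120 = 17.3420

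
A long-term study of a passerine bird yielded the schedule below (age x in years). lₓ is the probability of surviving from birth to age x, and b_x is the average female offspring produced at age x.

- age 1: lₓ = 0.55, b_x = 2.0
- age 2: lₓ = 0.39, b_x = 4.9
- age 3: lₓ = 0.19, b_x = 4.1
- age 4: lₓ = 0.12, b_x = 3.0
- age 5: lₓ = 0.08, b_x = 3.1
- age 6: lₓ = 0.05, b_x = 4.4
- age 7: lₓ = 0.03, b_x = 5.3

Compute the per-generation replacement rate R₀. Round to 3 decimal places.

4.777

R₀ = Σ lₓ b_x:
  age 1: 0.55 × 2.0 = 1.1000
  age 2: 0.39 × 4.9 = 1.9110
  age 3: 0.19 × 4.1 = 0.7790
  age 4: 0.12 × 3.0 = 0.3600
  age 5: 0.08 × 3.1 = 0.2480
  age 6: 0.05 × 4.4 = 0.2200
  age 7: 0.03 × 5.3 = 0.1590
R₀ = 1.1000 + 1.9110 + 0.7790 + 0.3600 + 0.2480 + 0.2200 + 0.1590 = 4.7770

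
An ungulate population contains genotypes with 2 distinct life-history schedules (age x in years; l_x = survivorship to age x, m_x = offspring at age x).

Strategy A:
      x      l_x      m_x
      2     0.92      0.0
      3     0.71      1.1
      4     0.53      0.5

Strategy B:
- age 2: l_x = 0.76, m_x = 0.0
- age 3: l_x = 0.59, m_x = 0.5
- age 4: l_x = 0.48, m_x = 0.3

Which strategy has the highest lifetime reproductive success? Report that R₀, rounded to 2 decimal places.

Strategy A: R₀ = 0.92×0.0 + 0.71×1.1 + 0.53×0.5 = 1.0460
Strategy B: R₀ = 0.76×0.0 + 0.59×0.5 + 0.48×0.3 = 0.4390
Highest R₀: strategy A with 1.0460.

1.05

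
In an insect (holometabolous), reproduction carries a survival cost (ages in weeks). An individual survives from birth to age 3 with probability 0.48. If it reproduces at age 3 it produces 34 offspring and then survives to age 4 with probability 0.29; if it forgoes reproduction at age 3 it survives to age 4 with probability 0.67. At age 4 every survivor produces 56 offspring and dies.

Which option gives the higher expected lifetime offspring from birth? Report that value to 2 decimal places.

breed at age 3: R₀ = 0.48 × (34 + 0.29 × 56) = 0.48 × 50.2400 = 24.1152
delay to age 4: R₀ = 0.48 × (0.67 × 56) = 0.48 × 37.5200 = 18.0096
Higher: breed at age 3 (24.1152).

24.12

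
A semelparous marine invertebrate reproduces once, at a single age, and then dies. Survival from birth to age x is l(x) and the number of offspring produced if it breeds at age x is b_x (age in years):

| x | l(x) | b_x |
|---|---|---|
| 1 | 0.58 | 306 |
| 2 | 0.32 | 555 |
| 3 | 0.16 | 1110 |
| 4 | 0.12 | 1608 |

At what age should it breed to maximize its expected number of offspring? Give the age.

Expected offspring if breeding at age x = l(x) × b_x:
  age 1: 0.58 × 306 = 177.480
  age 2: 0.32 × 555 = 177.600
  age 3: 0.16 × 1110 = 177.600
  age 4: 0.12 × 1608 = 192.960
Maximum at age 4 (192.960).

4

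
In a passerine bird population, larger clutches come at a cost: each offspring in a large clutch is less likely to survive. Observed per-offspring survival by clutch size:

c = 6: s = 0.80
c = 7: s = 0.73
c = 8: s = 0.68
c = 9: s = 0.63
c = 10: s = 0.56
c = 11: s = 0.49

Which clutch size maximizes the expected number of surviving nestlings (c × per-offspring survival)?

9

Expected surviving nestlings = c × s(c):
  c=6: 6 × 0.80 = 4.800
  c=7: 7 × 0.73 = 5.110
  c=8: 8 × 0.68 = 5.440
  c=9: 9 × 0.63 = 5.670
  c=10: 10 × 0.56 = 5.600
  c=11: 11 × 0.49 = 5.390
Maximum at c = 9 (5.670 surviving nestlings).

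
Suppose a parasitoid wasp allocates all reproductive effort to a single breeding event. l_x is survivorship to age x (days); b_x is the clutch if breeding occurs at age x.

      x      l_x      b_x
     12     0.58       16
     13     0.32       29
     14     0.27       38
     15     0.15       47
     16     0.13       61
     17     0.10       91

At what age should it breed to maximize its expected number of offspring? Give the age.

Expected offspring if breeding at age x = l_x × b_x:
  age 12: 0.58 × 16 = 9.280
  age 13: 0.32 × 29 = 9.280
  age 14: 0.27 × 38 = 10.260
  age 15: 0.15 × 47 = 7.050
  age 16: 0.13 × 61 = 7.930
  age 17: 0.10 × 91 = 9.100
Maximum at age 14 (10.260).

14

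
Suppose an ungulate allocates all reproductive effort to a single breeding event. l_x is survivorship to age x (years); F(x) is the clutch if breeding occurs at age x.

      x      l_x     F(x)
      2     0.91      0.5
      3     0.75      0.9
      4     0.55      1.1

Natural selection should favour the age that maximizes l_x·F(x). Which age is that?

3

Expected offspring if breeding at age x = l_x × F(x):
  age 2: 0.91 × 0.5 = 0.455
  age 3: 0.75 × 0.9 = 0.675
  age 4: 0.55 × 1.1 = 0.605
Maximum at age 3 (0.675).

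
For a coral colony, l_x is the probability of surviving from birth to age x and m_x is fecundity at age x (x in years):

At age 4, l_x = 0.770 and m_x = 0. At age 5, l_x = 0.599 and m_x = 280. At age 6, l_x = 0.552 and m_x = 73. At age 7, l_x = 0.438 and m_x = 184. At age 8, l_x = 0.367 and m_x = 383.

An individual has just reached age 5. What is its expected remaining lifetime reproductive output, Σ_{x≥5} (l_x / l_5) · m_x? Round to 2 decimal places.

l_5 = 0.599. Conditional survival from age 5 to x is l_x / l_5.
  x=5: (0.599/0.599) × 280 = 280.0000
  x=6: (0.552/0.599) × 73 = 67.2721
  x=7: (0.438/0.599) × 184 = 134.5442
  x=8: (0.367/0.599) × 383 = 234.6594
Sum = 280.0000 + 67.2721 + 134.5442 + 234.6594 = 716.4758

716.48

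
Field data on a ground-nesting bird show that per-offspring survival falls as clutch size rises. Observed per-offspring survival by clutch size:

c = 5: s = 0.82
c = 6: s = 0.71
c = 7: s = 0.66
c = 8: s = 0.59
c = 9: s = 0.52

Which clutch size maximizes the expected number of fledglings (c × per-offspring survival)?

8

Expected fledglings = c × s(c):
  c=5: 5 × 0.82 = 4.100
  c=6: 6 × 0.71 = 4.260
  c=7: 7 × 0.66 = 4.620
  c=8: 8 × 0.59 = 4.720
  c=9: 9 × 0.52 = 4.680
Maximum at c = 8 (4.720 fledglings).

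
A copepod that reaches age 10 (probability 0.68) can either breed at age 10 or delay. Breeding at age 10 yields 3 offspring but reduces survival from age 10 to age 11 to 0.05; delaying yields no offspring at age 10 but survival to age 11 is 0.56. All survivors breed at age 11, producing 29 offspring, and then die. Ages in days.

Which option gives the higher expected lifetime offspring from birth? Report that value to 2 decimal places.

11.04

breed at age 10: R₀ = 0.68 × (3 + 0.05 × 29) = 0.68 × 4.4500 = 3.0260
delay to age 11: R₀ = 0.68 × (0.56 × 29) = 0.68 × 16.2400 = 11.0432
Higher: delay to age 11 (11.0432).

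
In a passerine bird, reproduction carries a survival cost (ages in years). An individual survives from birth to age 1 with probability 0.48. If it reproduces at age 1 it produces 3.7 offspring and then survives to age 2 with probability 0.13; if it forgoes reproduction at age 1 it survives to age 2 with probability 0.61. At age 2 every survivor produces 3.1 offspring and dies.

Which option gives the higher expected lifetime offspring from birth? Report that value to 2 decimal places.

breed at age 1: R₀ = 0.48 × (3.7 + 0.13 × 3.1) = 0.48 × 4.1030 = 1.9694
delay to age 2: R₀ = 0.48 × (0.61 × 3.1) = 0.48 × 1.8910 = 0.9077
Higher: breed at age 1 (1.9694).

1.97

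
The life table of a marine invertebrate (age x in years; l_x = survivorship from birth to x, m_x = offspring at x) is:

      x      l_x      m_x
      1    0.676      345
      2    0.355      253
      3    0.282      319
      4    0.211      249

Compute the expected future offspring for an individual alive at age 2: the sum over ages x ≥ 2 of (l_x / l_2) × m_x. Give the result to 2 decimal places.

l_2 = 0.355. Conditional survival from age 2 to x is l_x / l_2.
  x=2: (0.355/0.355) × 253 = 253.0000
  x=3: (0.282/0.355) × 319 = 253.4028
  x=4: (0.211/0.355) × 249 = 147.9972
Sum = 253.0000 + 253.4028 + 147.9972 = 654.4000

654.40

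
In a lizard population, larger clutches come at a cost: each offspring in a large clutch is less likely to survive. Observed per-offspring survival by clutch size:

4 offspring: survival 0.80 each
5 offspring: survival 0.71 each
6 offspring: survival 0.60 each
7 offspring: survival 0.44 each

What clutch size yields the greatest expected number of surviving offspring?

6

Expected surviving offspring = c × s(c):
  c=4: 4 × 0.80 = 3.200
  c=5: 5 × 0.71 = 3.550
  c=6: 6 × 0.60 = 3.600
  c=7: 7 × 0.44 = 3.080
Maximum at c = 6 (3.600 surviving offspring).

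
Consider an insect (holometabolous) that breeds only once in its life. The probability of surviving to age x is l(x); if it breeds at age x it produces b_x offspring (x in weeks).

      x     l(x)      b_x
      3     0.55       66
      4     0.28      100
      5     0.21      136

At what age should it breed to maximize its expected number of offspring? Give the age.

3

Expected offspring if breeding at age x = l(x) × b_x:
  age 3: 0.55 × 66 = 36.300
  age 4: 0.28 × 100 = 28.000
  age 5: 0.21 × 136 = 28.560
Maximum at age 3 (36.300).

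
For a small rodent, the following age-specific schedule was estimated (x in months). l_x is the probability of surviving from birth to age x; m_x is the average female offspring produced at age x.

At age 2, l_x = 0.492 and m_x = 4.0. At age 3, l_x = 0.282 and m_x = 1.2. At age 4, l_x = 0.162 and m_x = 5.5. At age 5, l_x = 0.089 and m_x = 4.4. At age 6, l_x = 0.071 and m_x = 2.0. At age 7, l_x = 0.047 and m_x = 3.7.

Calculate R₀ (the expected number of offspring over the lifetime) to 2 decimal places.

R₀ = Σ l_x m_x:
  age 2: 0.492 × 4.0 = 1.9680
  age 3: 0.282 × 1.2 = 0.3384
  age 4: 0.162 × 5.5 = 0.8910
  age 5: 0.089 × 4.4 = 0.3916
  age 6: 0.071 × 2.0 = 0.1420
  age 7: 0.047 × 3.7 = 0.1739
R₀ = 1.9680 + 0.3384 + 0.8910 + 0.3916 + 0.1420 + 0.1739 = 3.9049

3.90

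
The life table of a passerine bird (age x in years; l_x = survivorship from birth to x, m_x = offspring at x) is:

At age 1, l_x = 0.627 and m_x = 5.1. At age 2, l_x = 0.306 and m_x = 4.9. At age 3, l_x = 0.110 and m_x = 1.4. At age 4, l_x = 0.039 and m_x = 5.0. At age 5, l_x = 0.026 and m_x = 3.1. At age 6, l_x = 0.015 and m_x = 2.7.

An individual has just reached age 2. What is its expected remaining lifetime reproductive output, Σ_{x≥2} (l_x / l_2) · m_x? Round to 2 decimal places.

l_2 = 0.306. Conditional survival from age 2 to x is l_x / l_2.
  x=2: (0.306/0.306) × 4.9 = 4.9000
  x=3: (0.110/0.306) × 1.4 = 0.5033
  x=4: (0.039/0.306) × 5.0 = 0.6373
  x=5: (0.026/0.306) × 3.1 = 0.2634
  x=6: (0.015/0.306) × 2.7 = 0.1324
Sum = 4.9000 + 0.5033 + 0.6373 + 0.2634 + 0.1324 = 6.4363

6.44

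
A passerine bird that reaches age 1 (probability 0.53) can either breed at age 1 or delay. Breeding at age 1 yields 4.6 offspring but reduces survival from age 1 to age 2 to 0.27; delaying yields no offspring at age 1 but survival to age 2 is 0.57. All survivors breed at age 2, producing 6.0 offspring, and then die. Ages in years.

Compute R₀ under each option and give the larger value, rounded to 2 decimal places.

breed at age 1: R₀ = 0.53 × (4.6 + 0.27 × 6.0) = 0.53 × 6.2200 = 3.2966
delay to age 2: R₀ = 0.53 × (0.57 × 6.0) = 0.53 × 3.4200 = 1.8126
Higher: breed at age 1 (3.2966).

3.30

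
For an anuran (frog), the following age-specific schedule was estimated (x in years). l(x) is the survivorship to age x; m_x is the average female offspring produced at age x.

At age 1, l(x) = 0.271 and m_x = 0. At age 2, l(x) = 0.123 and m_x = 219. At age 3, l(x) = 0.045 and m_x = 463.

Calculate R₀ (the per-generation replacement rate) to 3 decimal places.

47.772

R₀ = Σ l(x) m_x:
  age 1: 0.271 × 0 = 0.0000
  age 2: 0.123 × 219 = 26.9370
  age 3: 0.045 × 463 = 20.8350
R₀ = 0.0000 + 26.9370 + 20.8350 = 47.7720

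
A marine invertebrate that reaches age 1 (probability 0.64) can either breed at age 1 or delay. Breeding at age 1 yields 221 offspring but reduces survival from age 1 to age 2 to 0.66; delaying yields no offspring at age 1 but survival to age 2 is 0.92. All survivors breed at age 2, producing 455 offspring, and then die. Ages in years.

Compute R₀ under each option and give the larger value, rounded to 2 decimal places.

333.63

breed at age 1: R₀ = 0.64 × (221 + 0.66 × 455) = 0.64 × 521.3000 = 333.6320
delay to age 2: R₀ = 0.64 × (0.92 × 455) = 0.64 × 418.6000 = 267.9040
Higher: breed at age 1 (333.6320).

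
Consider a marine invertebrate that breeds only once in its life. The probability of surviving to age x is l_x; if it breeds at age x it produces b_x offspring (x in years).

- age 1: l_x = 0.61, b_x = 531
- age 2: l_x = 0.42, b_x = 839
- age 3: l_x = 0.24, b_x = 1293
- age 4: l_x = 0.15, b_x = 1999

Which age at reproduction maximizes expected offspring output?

2

Expected offspring if breeding at age x = l_x × b_x:
  age 1: 0.61 × 531 = 323.910
  age 2: 0.42 × 839 = 352.380
  age 3: 0.24 × 1293 = 310.320
  age 4: 0.15 × 1999 = 299.850
Maximum at age 2 (352.380).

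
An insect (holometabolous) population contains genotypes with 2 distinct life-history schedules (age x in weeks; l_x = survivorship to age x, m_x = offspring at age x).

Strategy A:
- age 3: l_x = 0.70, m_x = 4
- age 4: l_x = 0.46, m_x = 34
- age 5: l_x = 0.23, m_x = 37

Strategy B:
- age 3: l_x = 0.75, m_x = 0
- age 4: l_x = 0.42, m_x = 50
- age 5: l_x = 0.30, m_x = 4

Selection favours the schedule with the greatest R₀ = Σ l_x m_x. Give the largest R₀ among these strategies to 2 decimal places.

Strategy A: R₀ = 0.70×4 + 0.46×34 + 0.23×37 = 26.9500
Strategy B: R₀ = 0.75×0 + 0.42×50 + 0.30×4 = 22.2000
Highest R₀: strategy A with 26.9500.

26.95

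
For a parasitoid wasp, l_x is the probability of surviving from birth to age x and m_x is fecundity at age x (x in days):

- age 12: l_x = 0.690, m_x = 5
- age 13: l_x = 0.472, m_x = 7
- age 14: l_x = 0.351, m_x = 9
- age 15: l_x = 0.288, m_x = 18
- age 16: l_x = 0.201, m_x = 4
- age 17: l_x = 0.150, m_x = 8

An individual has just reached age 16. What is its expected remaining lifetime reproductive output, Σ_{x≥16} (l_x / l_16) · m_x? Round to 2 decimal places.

9.97

l_16 = 0.201. Conditional survival from age 16 to x is l_x / l_16.
  x=16: (0.201/0.201) × 4 = 4.0000
  x=17: (0.150/0.201) × 8 = 5.9701
Sum = 4.0000 + 5.9701 = 9.9701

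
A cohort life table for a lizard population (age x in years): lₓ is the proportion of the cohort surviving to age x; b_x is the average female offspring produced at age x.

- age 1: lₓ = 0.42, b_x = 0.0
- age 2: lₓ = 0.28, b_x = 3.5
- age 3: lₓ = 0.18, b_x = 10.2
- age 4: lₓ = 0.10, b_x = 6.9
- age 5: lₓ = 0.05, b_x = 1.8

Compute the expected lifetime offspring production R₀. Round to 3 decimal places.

R₀ = Σ lₓ b_x:
  age 1: 0.42 × 0.0 = 0.0000
  age 2: 0.28 × 3.5 = 0.9800
  age 3: 0.18 × 10.2 = 1.8360
  age 4: 0.10 × 6.9 = 0.6900
  age 5: 0.05 × 1.8 = 0.0900
R₀ = 0.0000 + 0.9800 + 1.8360 + 0.6900 + 0.0900 = 3.5960

3.596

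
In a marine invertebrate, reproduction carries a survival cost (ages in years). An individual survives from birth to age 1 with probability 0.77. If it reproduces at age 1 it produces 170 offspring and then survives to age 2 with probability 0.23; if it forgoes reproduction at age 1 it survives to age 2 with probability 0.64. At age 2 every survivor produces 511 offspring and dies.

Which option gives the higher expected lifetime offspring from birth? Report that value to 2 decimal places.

breed at age 1: R₀ = 0.77 × (170 + 0.23 × 511) = 0.77 × 287.5300 = 221.3981
delay to age 2: R₀ = 0.77 × (0.64 × 511) = 0.77 × 327.0400 = 251.8208
Higher: delay to age 2 (251.8208).

251.82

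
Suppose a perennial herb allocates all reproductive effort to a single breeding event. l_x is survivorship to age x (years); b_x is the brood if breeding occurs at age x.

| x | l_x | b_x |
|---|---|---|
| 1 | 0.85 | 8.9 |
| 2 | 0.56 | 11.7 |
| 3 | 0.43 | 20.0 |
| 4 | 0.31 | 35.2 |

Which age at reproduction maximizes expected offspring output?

Expected offspring if breeding at age x = l_x × b_x:
  age 1: 0.85 × 8.9 = 7.565
  age 2: 0.56 × 11.7 = 6.552
  age 3: 0.43 × 20.0 = 8.600
  age 4: 0.31 × 35.2 = 10.912
Maximum at age 4 (10.912).

4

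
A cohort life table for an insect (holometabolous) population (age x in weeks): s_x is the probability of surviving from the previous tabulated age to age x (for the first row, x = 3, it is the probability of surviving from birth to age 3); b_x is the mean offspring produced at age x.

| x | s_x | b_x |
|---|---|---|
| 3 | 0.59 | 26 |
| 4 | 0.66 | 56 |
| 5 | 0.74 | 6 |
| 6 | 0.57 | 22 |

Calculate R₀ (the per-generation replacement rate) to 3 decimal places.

42.489

Survivorship from birth: l_x = s_3·s_4·…·s_x.
  l_3 = 0.59000
  l_4 = 0.38940
  l_5 = 0.28816
  l_6 = 0.16425
R₀ = Σ l_x b_x:
  age 3: 0.59000 × 26 = 15.3400
  age 4: 0.38940 × 56 = 21.8064
  age 5: 0.28816 × 6 = 1.7290
  age 6: 0.16425 × 22 = 3.6135
R₀ = 15.3400 + 21.8064 + 1.7290 + 3.6135 = 42.4889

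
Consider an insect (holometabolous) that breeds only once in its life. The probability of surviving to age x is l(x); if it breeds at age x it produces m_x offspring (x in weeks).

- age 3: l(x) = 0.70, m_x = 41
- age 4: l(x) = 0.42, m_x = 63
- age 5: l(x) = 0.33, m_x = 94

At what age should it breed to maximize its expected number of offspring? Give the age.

5

Expected offspring if breeding at age x = l(x) × m_x:
  age 3: 0.70 × 41 = 28.700
  age 4: 0.42 × 63 = 26.460
  age 5: 0.33 × 94 = 31.020
Maximum at age 5 (31.020).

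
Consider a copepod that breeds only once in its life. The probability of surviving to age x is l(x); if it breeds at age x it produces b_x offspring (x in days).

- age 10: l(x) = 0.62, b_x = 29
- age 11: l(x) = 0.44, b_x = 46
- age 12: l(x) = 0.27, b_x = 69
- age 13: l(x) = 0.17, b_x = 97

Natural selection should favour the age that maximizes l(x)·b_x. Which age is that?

Expected offspring if breeding at age x = l(x) × b_x:
  age 10: 0.62 × 29 = 17.980
  age 11: 0.44 × 46 = 20.240
  age 12: 0.27 × 69 = 18.630
  age 13: 0.17 × 97 = 16.490
Maximum at age 11 (20.240).

11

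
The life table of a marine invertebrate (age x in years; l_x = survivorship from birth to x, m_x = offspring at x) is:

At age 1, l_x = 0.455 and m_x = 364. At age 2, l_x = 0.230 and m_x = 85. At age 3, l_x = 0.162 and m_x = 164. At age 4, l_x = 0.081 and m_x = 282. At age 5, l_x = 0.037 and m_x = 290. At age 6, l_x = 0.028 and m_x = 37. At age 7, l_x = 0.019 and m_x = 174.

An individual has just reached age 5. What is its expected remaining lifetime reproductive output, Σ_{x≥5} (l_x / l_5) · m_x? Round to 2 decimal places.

407.35

l_5 = 0.037. Conditional survival from age 5 to x is l_x / l_5.
  x=5: (0.037/0.037) × 290 = 290.0000
  x=6: (0.028/0.037) × 37 = 28.0000
  x=7: (0.019/0.037) × 174 = 89.3514
Sum = 290.0000 + 28.0000 + 89.3514 = 407.3514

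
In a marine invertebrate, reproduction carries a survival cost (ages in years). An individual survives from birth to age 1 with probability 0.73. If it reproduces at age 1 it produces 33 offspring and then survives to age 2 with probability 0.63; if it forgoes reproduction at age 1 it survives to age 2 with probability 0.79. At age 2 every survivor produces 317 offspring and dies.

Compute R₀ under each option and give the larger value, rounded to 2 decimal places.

182.81

breed at age 1: R₀ = 0.73 × (33 + 0.63 × 317) = 0.73 × 232.7100 = 169.8783
delay to age 2: R₀ = 0.73 × (0.79 × 317) = 0.73 × 250.4300 = 182.8139
Higher: delay to age 2 (182.8139).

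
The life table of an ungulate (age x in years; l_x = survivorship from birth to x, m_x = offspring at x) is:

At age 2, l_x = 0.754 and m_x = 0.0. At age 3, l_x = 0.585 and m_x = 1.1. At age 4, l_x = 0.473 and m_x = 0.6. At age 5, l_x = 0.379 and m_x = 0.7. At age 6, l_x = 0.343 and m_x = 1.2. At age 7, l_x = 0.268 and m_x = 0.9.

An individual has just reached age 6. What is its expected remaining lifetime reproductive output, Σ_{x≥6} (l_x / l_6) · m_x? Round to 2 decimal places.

1.90

l_6 = 0.343. Conditional survival from age 6 to x is l_x / l_6.
  x=6: (0.343/0.343) × 1.2 = 1.2000
  x=7: (0.268/0.343) × 0.9 = 0.7032
Sum = 1.2000 + 0.7032 = 1.9032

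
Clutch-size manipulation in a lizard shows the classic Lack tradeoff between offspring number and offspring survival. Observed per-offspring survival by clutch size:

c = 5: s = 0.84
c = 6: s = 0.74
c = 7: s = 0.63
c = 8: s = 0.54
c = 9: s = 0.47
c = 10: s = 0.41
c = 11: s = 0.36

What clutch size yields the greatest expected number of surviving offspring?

6

Expected surviving offspring = c × s(c):
  c=5: 5 × 0.84 = 4.200
  c=6: 6 × 0.74 = 4.440
  c=7: 7 × 0.63 = 4.410
  c=8: 8 × 0.54 = 4.320
  c=9: 9 × 0.47 = 4.230
  c=10: 10 × 0.41 = 4.100
  c=11: 11 × 0.36 = 3.960
Maximum at c = 6 (4.440 surviving offspring).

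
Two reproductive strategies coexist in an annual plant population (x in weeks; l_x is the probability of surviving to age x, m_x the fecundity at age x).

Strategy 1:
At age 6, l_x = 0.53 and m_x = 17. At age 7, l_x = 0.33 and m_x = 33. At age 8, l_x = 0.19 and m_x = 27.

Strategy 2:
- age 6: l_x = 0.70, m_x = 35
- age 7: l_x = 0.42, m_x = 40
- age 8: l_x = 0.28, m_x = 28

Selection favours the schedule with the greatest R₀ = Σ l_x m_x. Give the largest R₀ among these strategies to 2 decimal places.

Strategy 1: R₀ = 0.53×17 + 0.33×33 + 0.19×27 = 25.0300
Strategy 2: R₀ = 0.70×35 + 0.42×40 + 0.28×28 = 49.1400
Highest R₀: strategy 2 with 49.1400.

49.14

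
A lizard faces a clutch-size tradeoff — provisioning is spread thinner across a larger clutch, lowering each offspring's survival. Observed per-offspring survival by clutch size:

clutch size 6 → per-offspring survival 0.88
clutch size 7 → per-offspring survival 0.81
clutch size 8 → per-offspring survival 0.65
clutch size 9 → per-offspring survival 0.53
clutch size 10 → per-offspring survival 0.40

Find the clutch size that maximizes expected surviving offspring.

7

Expected surviving offspring = c × s(c):
  c=6: 6 × 0.88 = 5.280
  c=7: 7 × 0.81 = 5.670
  c=8: 8 × 0.65 = 5.200
  c=9: 9 × 0.53 = 4.770
  c=10: 10 × 0.40 = 4.000
Maximum at c = 7 (5.670 surviving offspring).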